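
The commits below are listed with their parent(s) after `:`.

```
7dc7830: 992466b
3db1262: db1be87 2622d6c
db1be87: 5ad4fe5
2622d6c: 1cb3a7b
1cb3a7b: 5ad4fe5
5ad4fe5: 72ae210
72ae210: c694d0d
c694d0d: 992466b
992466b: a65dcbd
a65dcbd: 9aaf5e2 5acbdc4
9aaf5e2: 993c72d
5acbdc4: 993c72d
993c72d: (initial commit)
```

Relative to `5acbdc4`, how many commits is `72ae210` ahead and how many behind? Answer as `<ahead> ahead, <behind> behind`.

Reachable from 72ae210: {5acbdc4, 72ae210, 992466b, 993c72d, 9aaf5e2, a65dcbd, c694d0d}.
Reachable from 5acbdc4: {5acbdc4, 993c72d}.
Only in 72ae210's history (ahead): {72ae210, 992466b, 9aaf5e2, a65dcbd, c694d0d} — 5.
Only in 5acbdc4's history (behind): {} — 0.

5 ahead, 0 behind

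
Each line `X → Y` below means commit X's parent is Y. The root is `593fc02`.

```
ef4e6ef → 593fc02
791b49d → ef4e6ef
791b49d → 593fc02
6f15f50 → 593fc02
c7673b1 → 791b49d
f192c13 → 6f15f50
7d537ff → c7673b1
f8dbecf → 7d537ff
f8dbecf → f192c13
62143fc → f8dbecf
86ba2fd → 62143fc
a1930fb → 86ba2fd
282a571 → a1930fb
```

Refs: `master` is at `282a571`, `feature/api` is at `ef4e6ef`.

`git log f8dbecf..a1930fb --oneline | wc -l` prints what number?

3

Reachable from a1930fb: {593fc02, 62143fc, 6f15f50, 791b49d, 7d537ff, 86ba2fd, a1930fb, c7673b1, ef4e6ef, f192c13, f8dbecf}.
Reachable from f8dbecf: {593fc02, 6f15f50, 791b49d, 7d537ff, c7673b1, ef4e6ef, f192c13, f8dbecf}.
In a1930fb's history but not f8dbecf's: {62143fc, 86ba2fd, a1930fb} — 3 commits.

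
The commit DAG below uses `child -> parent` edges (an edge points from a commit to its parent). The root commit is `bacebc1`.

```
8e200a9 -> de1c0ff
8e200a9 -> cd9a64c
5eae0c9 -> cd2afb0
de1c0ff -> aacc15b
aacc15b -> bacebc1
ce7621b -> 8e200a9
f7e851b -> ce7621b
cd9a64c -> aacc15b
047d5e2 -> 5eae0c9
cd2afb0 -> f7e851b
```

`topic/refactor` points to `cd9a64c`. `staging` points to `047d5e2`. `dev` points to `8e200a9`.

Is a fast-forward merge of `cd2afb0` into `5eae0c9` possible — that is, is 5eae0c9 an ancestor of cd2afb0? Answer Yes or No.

No

A fast-forward from 5eae0c9 to cd2afb0 is possible iff 5eae0c9 is an ancestor of cd2afb0.
Ancestors of cd2afb0: {8e200a9, aacc15b, bacebc1, cd2afb0, cd9a64c, ce7621b, de1c0ff, f7e851b}.
5eae0c9 is not among them, so fast-forward is not possible.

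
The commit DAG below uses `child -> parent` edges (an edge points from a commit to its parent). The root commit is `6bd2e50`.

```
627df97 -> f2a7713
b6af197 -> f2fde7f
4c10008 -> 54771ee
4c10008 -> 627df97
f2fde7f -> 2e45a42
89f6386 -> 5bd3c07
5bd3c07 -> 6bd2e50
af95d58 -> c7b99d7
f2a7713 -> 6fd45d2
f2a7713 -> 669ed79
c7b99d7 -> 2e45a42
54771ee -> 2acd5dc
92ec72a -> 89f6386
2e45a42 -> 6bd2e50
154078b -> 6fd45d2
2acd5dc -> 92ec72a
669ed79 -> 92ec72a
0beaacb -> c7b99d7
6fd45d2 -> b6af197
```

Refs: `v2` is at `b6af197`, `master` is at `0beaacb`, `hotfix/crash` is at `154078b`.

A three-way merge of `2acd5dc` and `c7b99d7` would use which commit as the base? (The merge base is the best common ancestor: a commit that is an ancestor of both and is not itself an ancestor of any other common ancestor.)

Ancestors of 2acd5dc: {2acd5dc, 5bd3c07, 6bd2e50, 89f6386, 92ec72a}.
Ancestors of c7b99d7: {2e45a42, 6bd2e50, c7b99d7}.
Common ancestors: {6bd2e50}.
The only common ancestor is 6bd2e50, so it is the merge base.

6bd2e50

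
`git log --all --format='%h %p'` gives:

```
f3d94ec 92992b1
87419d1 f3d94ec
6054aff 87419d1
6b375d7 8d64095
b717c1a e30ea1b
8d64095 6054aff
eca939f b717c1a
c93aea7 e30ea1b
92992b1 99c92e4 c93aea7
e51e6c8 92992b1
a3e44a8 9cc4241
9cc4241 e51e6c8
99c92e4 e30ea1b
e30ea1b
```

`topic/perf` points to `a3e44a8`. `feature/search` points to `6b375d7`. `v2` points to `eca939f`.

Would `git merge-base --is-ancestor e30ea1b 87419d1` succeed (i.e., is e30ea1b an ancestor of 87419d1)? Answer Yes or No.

Ancestors of 87419d1 (commits reachable by following parents): {87419d1, 92992b1, 99c92e4, c93aea7, e30ea1b, f3d94ec}.
e30ea1b is in that set, so it is an ancestor of 87419d1.

Yes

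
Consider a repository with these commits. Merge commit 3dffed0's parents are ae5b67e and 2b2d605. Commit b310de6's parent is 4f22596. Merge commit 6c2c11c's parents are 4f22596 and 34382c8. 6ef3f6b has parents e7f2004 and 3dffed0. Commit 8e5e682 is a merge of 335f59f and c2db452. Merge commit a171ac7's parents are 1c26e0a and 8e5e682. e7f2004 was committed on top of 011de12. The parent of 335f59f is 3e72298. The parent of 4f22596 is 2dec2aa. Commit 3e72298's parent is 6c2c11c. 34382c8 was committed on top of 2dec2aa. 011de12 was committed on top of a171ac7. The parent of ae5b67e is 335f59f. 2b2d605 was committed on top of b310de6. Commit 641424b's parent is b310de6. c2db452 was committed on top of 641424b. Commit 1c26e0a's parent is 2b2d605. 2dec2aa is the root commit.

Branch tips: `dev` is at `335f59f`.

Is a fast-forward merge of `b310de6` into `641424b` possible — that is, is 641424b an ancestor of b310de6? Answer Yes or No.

No

A fast-forward from 641424b to b310de6 is possible iff 641424b is an ancestor of b310de6.
Ancestors of b310de6: {2dec2aa, 4f22596, b310de6}.
641424b is not among them, so fast-forward is not possible.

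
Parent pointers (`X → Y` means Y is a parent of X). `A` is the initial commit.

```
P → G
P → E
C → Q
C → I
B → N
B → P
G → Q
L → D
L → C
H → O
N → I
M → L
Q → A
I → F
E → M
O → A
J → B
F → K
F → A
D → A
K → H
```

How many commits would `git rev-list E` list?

12

Walking parent pointers from E: reachable set = {A, C, D, E, F, H, I, K, L, M, O, Q}.
That is 12 commits.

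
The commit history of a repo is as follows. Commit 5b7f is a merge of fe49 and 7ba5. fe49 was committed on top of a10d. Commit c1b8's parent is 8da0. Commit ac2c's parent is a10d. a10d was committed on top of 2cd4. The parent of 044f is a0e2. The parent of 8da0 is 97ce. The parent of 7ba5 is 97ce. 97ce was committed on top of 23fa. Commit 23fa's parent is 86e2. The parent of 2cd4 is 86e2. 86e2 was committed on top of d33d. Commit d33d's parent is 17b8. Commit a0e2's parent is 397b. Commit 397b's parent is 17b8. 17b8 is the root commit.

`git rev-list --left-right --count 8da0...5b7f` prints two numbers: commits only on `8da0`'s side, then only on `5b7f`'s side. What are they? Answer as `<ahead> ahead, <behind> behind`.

1 ahead, 5 behind

Reachable from 8da0: {17b8, 23fa, 86e2, 8da0, 97ce, d33d}.
Reachable from 5b7f: {17b8, 23fa, 2cd4, 5b7f, 7ba5, 86e2, 97ce, a10d, d33d, fe49}.
Only in 8da0's history (ahead): {8da0} — 1.
Only in 5b7f's history (behind): {2cd4, 5b7f, 7ba5, a10d, fe49} — 5.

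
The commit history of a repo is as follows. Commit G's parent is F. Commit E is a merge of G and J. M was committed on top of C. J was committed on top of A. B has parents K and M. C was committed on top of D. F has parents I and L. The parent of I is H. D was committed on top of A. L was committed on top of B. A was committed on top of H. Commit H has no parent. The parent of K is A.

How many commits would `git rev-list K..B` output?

Reachable from B: {A, B, C, D, H, K, M}.
Reachable from K: {A, H, K}.
In B's history but not K's: {B, C, D, M} — 4 commits.

4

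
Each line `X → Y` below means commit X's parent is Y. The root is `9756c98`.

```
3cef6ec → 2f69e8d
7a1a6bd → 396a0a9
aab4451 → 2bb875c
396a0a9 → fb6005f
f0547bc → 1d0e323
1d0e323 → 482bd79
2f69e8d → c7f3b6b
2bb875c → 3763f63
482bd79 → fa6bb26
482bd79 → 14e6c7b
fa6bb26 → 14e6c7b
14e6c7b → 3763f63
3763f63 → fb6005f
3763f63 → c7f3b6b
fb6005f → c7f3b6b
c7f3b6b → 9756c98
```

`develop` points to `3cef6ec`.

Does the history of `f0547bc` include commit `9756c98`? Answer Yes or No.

Ancestors of f0547bc (commits reachable by following parents): {14e6c7b, 1d0e323, 3763f63, 482bd79, 9756c98, c7f3b6b, f0547bc, fa6bb26, fb6005f}.
9756c98 is in that set, so it is an ancestor of f0547bc.

Yes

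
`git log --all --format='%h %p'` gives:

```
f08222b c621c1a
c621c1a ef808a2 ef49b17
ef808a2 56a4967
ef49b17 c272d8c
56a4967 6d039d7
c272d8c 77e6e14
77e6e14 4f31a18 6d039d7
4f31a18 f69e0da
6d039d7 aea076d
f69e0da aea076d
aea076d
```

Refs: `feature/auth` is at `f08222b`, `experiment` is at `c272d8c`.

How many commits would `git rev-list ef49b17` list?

Walking parent pointers from ef49b17: reachable set = {4f31a18, 6d039d7, 77e6e14, aea076d, c272d8c, ef49b17, f69e0da}.
That is 7 commits.

7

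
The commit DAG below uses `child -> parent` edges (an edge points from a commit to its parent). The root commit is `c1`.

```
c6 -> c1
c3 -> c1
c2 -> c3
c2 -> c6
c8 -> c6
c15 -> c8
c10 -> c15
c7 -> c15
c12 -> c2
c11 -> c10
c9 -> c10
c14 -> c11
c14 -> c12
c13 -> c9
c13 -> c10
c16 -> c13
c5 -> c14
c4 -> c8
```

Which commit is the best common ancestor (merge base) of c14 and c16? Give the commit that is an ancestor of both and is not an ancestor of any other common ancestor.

Ancestors of c14: {c1, c10, c11, c12, c14, c15, c2, c3, c6, c8}.
Ancestors of c16: {c1, c10, c13, c15, c16, c6, c8, c9}.
Common ancestors: {c1, c10, c15, c6, c8}.
Among these, c10 is not an ancestor of any other common ancestor — it is the merge base.

c10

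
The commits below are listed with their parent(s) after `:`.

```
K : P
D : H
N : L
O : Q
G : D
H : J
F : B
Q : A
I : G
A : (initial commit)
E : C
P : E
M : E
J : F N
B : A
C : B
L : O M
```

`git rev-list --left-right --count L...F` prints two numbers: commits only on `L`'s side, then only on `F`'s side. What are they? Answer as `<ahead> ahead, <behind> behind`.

Reachable from L: {A, B, C, E, L, M, O, Q}.
Reachable from F: {A, B, F}.
Only in L's history (ahead): {C, E, L, M, O, Q} — 6.
Only in F's history (behind): {F} — 1.

6 ahead, 1 behind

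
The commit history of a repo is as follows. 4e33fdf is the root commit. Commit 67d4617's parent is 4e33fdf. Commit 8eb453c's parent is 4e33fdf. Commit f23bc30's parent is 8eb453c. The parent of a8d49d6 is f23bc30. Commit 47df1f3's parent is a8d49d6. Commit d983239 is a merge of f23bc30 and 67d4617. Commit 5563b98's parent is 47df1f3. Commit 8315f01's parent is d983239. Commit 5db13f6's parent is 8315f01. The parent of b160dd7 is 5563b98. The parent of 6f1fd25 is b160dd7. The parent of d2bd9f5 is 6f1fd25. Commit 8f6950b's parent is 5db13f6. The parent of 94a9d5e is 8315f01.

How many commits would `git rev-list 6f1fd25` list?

Walking parent pointers from 6f1fd25: reachable set = {47df1f3, 4e33fdf, 5563b98, 6f1fd25, 8eb453c, a8d49d6, b160dd7, f23bc30}.
That is 8 commits.

8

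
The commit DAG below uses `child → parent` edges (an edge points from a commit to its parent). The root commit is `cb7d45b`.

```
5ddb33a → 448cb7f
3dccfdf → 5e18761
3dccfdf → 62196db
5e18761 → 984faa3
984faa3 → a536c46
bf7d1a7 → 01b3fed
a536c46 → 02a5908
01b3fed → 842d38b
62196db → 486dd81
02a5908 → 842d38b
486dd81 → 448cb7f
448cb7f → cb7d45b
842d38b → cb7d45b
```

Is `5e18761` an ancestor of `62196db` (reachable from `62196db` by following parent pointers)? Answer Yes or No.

Ancestors of 62196db: {448cb7f, 486dd81, 62196db, cb7d45b}.
5e18761 is not in that set, so it is not an ancestor of 62196db.

No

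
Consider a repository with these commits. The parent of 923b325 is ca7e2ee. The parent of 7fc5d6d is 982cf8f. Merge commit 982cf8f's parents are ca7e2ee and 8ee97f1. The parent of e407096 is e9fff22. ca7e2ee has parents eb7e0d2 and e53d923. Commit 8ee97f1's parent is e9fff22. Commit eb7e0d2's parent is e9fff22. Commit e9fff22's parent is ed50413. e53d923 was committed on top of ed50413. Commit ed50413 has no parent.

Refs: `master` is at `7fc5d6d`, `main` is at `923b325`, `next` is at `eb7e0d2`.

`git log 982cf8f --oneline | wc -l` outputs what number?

7

Walking parent pointers from 982cf8f: reachable set = {8ee97f1, 982cf8f, ca7e2ee, e53d923, e9fff22, eb7e0d2, ed50413}.
That is 7 commits.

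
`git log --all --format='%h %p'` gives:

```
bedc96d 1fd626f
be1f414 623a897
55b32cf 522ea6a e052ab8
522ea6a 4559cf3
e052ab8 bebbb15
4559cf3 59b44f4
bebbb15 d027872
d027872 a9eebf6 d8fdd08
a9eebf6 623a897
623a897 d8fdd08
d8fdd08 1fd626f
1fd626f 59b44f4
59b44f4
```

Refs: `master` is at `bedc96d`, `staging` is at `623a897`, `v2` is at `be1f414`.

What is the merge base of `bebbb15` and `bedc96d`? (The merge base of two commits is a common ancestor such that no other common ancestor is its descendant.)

1fd626f

Ancestors of bebbb15: {1fd626f, 59b44f4, 623a897, a9eebf6, bebbb15, d027872, d8fdd08}.
Ancestors of bedc96d: {1fd626f, 59b44f4, bedc96d}.
Common ancestors: {1fd626f, 59b44f4}.
Among these, 1fd626f is not an ancestor of any other common ancestor — it is the merge base.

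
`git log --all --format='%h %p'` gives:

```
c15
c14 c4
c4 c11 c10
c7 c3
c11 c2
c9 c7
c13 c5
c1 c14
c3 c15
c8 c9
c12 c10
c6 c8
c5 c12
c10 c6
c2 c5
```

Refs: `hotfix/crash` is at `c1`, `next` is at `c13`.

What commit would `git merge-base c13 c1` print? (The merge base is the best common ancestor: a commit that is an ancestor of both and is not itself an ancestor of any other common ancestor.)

c5

Ancestors of c13: {c10, c12, c13, c15, c3, c5, c6, c7, c8, c9}.
Ancestors of c1: {c1, c10, c11, c12, c14, c15, c2, c3, c4, c5, c6, c7, c8, c9}.
Common ancestors: {c10, c12, c15, c3, c5, c6, c7, c8, c9}.
Among these, c5 is not an ancestor of any other common ancestor — it is the merge base.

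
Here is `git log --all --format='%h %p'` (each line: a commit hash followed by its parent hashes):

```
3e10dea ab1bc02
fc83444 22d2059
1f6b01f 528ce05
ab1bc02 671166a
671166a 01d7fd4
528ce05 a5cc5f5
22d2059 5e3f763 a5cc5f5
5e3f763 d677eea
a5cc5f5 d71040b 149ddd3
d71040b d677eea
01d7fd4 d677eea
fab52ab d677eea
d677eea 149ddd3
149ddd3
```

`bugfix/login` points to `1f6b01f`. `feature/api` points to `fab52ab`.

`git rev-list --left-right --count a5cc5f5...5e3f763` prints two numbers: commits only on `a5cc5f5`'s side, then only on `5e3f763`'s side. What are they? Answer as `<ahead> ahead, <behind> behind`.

Reachable from a5cc5f5: {149ddd3, a5cc5f5, d677eea, d71040b}.
Reachable from 5e3f763: {149ddd3, 5e3f763, d677eea}.
Only in a5cc5f5's history (ahead): {a5cc5f5, d71040b} — 2.
Only in 5e3f763's history (behind): {5e3f763} — 1.

2 ahead, 1 behind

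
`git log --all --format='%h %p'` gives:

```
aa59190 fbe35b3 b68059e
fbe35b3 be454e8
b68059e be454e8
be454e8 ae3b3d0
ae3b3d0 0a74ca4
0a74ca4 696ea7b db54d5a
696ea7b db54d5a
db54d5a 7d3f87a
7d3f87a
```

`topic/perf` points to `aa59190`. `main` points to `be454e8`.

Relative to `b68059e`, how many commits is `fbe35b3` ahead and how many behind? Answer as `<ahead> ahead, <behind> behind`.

Reachable from fbe35b3: {0a74ca4, 696ea7b, 7d3f87a, ae3b3d0, be454e8, db54d5a, fbe35b3}.
Reachable from b68059e: {0a74ca4, 696ea7b, 7d3f87a, ae3b3d0, b68059e, be454e8, db54d5a}.
Only in fbe35b3's history (ahead): {fbe35b3} — 1.
Only in b68059e's history (behind): {b68059e} — 1.

1 ahead, 1 behind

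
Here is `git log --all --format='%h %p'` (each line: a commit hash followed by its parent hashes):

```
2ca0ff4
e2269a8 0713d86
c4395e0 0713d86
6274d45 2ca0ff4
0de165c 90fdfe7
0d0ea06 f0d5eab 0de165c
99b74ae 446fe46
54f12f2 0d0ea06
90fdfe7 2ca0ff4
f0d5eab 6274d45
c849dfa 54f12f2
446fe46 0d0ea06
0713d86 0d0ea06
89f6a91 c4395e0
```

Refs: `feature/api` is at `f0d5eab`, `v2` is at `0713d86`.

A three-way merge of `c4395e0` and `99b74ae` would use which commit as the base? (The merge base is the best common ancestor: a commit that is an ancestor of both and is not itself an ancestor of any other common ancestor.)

Ancestors of c4395e0: {0713d86, 0d0ea06, 0de165c, 2ca0ff4, 6274d45, 90fdfe7, c4395e0, f0d5eab}.
Ancestors of 99b74ae: {0d0ea06, 0de165c, 2ca0ff4, 446fe46, 6274d45, 90fdfe7, 99b74ae, f0d5eab}.
Common ancestors: {0d0ea06, 0de165c, 2ca0ff4, 6274d45, 90fdfe7, f0d5eab}.
Among these, 0d0ea06 is not an ancestor of any other common ancestor — it is the merge base.

0d0ea06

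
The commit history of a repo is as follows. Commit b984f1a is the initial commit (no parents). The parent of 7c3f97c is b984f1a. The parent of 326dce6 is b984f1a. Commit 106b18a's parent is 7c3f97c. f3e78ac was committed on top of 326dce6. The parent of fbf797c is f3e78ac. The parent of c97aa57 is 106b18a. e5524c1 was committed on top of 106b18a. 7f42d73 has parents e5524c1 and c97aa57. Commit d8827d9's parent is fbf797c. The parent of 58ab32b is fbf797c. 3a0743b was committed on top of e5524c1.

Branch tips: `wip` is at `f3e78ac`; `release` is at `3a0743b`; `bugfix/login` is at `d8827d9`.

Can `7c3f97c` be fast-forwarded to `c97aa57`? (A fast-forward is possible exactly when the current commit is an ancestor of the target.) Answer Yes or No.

Yes

A fast-forward from 7c3f97c to c97aa57 is possible iff 7c3f97c is an ancestor of c97aa57.
Ancestors of c97aa57: {106b18a, 7c3f97c, b984f1a, c97aa57}.
7c3f97c is among them, so fast-forward is possible.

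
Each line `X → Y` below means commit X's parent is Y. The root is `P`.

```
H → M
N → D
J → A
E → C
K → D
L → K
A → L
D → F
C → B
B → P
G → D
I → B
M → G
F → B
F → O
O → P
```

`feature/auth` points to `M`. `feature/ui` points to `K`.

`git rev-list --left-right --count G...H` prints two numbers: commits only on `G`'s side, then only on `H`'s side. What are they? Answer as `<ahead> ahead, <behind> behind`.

Reachable from G: {B, D, F, G, O, P}.
Reachable from H: {B, D, F, G, H, M, O, P}.
Only in G's history (ahead): {} — 0.
Only in H's history (behind): {H, M} — 2.

0 ahead, 2 behind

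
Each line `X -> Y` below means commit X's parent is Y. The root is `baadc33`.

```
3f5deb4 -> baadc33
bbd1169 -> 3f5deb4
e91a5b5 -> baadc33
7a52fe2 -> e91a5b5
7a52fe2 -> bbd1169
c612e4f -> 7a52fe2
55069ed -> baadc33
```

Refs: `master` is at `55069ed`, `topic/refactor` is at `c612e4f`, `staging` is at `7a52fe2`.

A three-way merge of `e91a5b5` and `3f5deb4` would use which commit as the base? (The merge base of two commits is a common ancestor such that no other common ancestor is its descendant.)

Ancestors of e91a5b5: {baadc33, e91a5b5}.
Ancestors of 3f5deb4: {3f5deb4, baadc33}.
Common ancestors: {baadc33}.
The only common ancestor is baadc33, so it is the merge base.

baadc33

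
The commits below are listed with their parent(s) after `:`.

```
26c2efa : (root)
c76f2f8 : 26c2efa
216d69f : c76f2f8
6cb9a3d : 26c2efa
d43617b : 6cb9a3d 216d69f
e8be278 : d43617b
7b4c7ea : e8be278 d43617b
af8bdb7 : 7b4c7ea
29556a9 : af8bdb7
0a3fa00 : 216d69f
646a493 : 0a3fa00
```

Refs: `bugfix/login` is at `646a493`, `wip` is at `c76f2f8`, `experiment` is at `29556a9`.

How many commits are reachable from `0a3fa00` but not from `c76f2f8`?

2

Reachable from 0a3fa00: {0a3fa00, 216d69f, 26c2efa, c76f2f8}.
Reachable from c76f2f8: {26c2efa, c76f2f8}.
In 0a3fa00's history but not c76f2f8's: {0a3fa00, 216d69f} — 2 commits.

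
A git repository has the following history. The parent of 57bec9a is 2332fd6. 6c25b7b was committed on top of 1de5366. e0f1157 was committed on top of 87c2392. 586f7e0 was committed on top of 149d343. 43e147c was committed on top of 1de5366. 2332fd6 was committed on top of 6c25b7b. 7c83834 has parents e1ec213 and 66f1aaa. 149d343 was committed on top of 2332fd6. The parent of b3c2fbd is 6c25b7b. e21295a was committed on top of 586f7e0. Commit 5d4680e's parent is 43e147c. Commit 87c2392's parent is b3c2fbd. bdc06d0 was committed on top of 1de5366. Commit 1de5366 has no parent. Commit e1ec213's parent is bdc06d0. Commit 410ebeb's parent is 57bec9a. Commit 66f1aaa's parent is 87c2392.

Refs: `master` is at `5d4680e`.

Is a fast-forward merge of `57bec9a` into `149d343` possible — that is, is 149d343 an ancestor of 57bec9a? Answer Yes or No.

A fast-forward from 149d343 to 57bec9a is possible iff 149d343 is an ancestor of 57bec9a.
Ancestors of 57bec9a: {1de5366, 2332fd6, 57bec9a, 6c25b7b}.
149d343 is not among them, so fast-forward is not possible.

No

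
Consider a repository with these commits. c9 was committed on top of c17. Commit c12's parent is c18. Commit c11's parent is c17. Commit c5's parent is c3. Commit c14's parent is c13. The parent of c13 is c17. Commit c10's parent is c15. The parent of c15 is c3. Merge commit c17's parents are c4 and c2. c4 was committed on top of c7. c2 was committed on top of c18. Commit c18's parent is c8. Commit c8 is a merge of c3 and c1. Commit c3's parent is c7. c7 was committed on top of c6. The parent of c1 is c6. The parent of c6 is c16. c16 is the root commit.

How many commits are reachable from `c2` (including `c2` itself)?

Walking parent pointers from c2: reachable set = {c1, c16, c18, c2, c3, c6, c7, c8}.
That is 8 commits.

8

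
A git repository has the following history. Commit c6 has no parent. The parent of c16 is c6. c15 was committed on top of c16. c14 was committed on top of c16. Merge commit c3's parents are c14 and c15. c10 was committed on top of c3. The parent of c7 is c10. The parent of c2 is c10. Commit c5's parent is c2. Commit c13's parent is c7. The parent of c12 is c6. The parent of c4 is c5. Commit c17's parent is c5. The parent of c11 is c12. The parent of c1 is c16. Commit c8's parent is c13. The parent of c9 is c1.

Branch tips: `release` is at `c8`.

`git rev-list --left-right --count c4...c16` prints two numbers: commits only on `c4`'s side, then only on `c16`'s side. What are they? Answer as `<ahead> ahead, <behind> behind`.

Reachable from c4: {c10, c14, c15, c16, c2, c3, c4, c5, c6}.
Reachable from c16: {c16, c6}.
Only in c4's history (ahead): {c10, c14, c15, c2, c3, c4, c5} — 7.
Only in c16's history (behind): {} — 0.

7 ahead, 0 behind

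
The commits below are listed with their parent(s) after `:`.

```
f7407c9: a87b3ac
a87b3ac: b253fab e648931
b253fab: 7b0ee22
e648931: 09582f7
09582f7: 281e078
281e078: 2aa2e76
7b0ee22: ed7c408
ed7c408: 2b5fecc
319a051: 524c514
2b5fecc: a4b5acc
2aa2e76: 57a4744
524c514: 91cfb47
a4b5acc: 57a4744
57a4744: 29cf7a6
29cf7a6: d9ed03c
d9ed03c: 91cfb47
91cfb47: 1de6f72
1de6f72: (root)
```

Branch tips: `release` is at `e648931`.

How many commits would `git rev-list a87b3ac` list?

15

Walking parent pointers from a87b3ac: reachable set = {09582f7, 1de6f72, 281e078, 29cf7a6, 2aa2e76, 2b5fecc, 57a4744, 7b0ee22, 91cfb47, a4b5acc, a87b3ac, b253fab, d9ed03c, e648931, ed7c408}.
That is 15 commits.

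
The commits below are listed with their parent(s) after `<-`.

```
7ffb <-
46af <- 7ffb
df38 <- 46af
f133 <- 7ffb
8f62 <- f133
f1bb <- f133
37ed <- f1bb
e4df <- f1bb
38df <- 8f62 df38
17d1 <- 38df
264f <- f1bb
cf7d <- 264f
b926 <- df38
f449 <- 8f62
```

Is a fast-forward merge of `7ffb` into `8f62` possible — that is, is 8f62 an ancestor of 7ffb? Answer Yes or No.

A fast-forward from 8f62 to 7ffb is possible iff 8f62 is an ancestor of 7ffb.
Ancestors of 7ffb: {7ffb}.
8f62 is not among them, so fast-forward is not possible.

No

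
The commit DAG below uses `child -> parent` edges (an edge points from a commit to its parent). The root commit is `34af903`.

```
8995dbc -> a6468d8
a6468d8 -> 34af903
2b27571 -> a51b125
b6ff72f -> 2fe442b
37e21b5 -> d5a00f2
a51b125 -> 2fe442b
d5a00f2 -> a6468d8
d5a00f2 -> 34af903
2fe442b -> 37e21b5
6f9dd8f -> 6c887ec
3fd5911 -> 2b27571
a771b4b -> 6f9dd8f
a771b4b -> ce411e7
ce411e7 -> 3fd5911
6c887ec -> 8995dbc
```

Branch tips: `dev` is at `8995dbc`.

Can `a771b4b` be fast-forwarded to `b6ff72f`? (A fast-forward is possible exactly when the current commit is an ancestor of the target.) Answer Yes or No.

No

A fast-forward from a771b4b to b6ff72f is possible iff a771b4b is an ancestor of b6ff72f.
Ancestors of b6ff72f: {2fe442b, 34af903, 37e21b5, a6468d8, b6ff72f, d5a00f2}.
a771b4b is not among them, so fast-forward is not possible.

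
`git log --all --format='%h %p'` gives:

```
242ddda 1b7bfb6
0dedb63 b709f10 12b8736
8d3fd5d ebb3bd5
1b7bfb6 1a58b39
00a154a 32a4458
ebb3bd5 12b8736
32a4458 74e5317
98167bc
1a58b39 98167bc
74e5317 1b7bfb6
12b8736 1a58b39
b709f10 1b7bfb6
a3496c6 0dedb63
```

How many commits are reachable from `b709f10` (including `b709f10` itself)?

4

Walking parent pointers from b709f10: reachable set = {1a58b39, 1b7bfb6, 98167bc, b709f10}.
That is 4 commits.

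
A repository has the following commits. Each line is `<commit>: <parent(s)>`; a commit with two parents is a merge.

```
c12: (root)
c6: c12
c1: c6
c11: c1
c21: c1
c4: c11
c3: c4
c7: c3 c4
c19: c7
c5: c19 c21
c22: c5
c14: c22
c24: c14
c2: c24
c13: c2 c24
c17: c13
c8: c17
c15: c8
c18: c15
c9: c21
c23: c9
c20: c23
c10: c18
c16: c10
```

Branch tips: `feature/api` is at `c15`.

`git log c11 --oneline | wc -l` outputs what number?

Walking parent pointers from c11: reachable set = {c1, c11, c12, c6}.
That is 4 commits.

4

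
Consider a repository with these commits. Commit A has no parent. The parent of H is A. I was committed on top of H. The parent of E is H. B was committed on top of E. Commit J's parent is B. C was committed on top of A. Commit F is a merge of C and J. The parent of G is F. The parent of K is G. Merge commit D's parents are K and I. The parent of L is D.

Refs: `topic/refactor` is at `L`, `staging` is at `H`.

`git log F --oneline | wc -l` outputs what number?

7

Walking parent pointers from F: reachable set = {A, B, C, E, F, H, J}.
That is 7 commits.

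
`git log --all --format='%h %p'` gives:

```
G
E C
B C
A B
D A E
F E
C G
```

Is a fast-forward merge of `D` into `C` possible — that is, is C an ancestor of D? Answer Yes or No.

Yes

A fast-forward from C to D is possible iff C is an ancestor of D.
Ancestors of D: {A, B, C, D, E, G}.
C is among them, so fast-forward is possible.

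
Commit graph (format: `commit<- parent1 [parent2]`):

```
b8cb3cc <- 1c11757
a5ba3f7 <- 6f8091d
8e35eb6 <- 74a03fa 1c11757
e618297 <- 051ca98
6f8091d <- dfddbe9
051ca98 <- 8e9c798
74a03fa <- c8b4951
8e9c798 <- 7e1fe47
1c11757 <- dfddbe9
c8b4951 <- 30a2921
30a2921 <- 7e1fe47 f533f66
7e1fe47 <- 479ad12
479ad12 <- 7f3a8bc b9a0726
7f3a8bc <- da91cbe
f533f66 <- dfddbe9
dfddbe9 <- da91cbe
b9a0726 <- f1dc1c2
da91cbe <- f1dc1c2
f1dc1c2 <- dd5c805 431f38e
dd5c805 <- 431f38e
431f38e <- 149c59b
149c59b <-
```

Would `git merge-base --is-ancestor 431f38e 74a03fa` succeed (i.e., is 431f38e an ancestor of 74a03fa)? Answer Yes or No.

Yes

Ancestors of 74a03fa (commits reachable by following parents): {149c59b, 30a2921, 431f38e, 479ad12, 74a03fa, 7e1fe47, 7f3a8bc, b9a0726, c8b4951, da91cbe, dd5c805, dfddbe9, f1dc1c2, f533f66}.
431f38e is in that set, so it is an ancestor of 74a03fa.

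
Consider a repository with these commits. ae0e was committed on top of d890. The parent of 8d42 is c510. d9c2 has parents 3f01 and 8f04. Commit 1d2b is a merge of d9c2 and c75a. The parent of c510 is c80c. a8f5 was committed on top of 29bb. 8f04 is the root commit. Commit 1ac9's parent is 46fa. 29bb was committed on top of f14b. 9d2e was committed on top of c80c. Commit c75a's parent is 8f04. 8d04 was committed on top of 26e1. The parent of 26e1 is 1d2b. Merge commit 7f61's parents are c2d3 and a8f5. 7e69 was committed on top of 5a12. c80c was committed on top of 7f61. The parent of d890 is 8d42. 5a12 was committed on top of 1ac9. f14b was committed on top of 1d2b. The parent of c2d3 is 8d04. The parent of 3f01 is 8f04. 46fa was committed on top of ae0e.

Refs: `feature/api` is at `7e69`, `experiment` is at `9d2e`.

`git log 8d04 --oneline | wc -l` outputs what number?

Walking parent pointers from 8d04: reachable set = {1d2b, 26e1, 3f01, 8d04, 8f04, c75a, d9c2}.
That is 7 commits.

7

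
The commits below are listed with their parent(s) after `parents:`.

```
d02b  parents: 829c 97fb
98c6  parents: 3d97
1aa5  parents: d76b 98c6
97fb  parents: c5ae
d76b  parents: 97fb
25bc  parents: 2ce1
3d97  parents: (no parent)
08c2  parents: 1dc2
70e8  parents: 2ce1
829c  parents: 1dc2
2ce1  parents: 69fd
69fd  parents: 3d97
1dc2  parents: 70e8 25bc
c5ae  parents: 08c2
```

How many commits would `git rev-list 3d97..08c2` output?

Reachable from 08c2: {08c2, 1dc2, 25bc, 2ce1, 3d97, 69fd, 70e8}.
Reachable from 3d97: {3d97}.
In 08c2's history but not 3d97's: {08c2, 1dc2, 25bc, 2ce1, 69fd, 70e8} — 6 commits.

6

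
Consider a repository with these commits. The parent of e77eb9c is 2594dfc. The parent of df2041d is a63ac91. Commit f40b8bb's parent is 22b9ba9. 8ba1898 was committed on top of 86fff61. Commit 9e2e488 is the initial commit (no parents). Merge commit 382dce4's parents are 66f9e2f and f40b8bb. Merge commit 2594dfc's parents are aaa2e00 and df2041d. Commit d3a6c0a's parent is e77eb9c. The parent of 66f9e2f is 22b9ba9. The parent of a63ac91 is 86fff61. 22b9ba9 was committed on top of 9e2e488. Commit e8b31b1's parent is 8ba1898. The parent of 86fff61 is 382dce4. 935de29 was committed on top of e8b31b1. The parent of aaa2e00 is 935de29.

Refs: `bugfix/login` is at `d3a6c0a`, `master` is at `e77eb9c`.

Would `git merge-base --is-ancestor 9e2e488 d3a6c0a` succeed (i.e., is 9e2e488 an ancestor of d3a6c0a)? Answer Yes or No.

Yes

Ancestors of d3a6c0a (commits reachable by following parents): {22b9ba9, 2594dfc, 382dce4, 66f9e2f, 86fff61, 8ba1898, 935de29, 9e2e488, a63ac91, aaa2e00, d3a6c0a, df2041d, e77eb9c, e8b31b1, f40b8bb}.
9e2e488 is in that set, so it is an ancestor of d3a6c0a.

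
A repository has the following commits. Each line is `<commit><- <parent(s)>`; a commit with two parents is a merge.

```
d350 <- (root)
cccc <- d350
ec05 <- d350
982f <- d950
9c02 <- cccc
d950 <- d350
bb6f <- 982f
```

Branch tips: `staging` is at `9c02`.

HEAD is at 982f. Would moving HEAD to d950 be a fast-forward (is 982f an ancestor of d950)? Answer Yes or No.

No

A fast-forward from 982f to d950 is possible iff 982f is an ancestor of d950.
Ancestors of d950: {d350, d950}.
982f is not among them, so fast-forward is not possible.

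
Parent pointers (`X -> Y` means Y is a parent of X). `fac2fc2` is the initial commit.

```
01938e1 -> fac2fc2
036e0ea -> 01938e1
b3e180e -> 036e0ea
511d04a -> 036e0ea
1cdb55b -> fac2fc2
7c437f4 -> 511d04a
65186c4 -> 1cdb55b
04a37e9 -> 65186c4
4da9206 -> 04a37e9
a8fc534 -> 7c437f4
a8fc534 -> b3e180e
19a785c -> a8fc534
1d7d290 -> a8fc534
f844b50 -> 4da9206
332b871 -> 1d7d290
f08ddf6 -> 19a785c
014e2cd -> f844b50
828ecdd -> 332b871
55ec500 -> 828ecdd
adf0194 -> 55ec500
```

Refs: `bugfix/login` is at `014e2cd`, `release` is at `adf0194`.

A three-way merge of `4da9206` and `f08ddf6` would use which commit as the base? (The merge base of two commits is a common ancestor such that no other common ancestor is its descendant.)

Ancestors of 4da9206: {04a37e9, 1cdb55b, 4da9206, 65186c4, fac2fc2}.
Ancestors of f08ddf6: {01938e1, 036e0ea, 19a785c, 511d04a, 7c437f4, a8fc534, b3e180e, f08ddf6, fac2fc2}.
Common ancestors: {fac2fc2}.
The only common ancestor is fac2fc2, so it is the merge base.

fac2fc2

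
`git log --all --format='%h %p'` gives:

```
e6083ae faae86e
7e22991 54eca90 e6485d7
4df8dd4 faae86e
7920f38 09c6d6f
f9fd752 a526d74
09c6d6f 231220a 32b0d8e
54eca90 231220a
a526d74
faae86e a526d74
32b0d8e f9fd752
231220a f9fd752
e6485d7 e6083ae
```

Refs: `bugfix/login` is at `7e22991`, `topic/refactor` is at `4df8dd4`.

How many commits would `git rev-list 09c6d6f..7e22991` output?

Reachable from 7e22991: {231220a, 54eca90, 7e22991, a526d74, e6083ae, e6485d7, f9fd752, faae86e}.
Reachable from 09c6d6f: {09c6d6f, 231220a, 32b0d8e, a526d74, f9fd752}.
In 7e22991's history but not 09c6d6f's: {54eca90, 7e22991, e6083ae, e6485d7, faae86e} — 5 commits.

5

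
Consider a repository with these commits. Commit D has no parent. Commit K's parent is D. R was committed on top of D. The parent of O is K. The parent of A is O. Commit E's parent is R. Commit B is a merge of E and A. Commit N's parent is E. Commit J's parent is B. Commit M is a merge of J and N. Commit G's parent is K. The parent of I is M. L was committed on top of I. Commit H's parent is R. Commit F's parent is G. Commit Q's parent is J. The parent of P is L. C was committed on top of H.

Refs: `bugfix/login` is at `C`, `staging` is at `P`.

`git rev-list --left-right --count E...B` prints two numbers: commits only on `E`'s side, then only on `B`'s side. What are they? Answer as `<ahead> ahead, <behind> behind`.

Reachable from E: {D, E, R}.
Reachable from B: {A, B, D, E, K, O, R}.
Only in E's history (ahead): {} — 0.
Only in B's history (behind): {A, B, K, O} — 4.

0 ahead, 4 behind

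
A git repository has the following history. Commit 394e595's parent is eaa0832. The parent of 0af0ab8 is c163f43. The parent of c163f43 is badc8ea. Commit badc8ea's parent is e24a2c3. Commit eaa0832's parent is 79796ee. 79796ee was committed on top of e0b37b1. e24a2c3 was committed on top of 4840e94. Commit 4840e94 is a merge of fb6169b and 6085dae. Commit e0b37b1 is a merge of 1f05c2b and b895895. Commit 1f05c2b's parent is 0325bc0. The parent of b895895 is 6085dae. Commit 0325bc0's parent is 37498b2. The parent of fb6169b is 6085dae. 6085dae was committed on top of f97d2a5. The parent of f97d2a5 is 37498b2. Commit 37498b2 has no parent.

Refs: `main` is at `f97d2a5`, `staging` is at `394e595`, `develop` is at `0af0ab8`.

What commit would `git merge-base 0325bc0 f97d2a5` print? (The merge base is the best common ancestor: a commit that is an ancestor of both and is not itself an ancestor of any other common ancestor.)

Ancestors of 0325bc0: {0325bc0, 37498b2}.
Ancestors of f97d2a5: {37498b2, f97d2a5}.
Common ancestors: {37498b2}.
The only common ancestor is 37498b2, so it is the merge base.

37498b2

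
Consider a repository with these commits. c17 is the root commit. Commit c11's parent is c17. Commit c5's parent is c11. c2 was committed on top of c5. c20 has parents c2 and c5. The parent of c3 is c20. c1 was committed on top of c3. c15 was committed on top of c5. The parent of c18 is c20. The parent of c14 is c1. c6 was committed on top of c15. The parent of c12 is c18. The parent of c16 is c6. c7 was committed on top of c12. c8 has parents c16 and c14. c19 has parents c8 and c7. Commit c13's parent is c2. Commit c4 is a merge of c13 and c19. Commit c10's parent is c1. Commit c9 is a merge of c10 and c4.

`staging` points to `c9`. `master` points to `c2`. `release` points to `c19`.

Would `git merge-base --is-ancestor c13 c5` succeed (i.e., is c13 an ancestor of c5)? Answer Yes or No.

No

Ancestors of c5: {c11, c17, c5}.
c13 is not in that set, so it is not an ancestor of c5.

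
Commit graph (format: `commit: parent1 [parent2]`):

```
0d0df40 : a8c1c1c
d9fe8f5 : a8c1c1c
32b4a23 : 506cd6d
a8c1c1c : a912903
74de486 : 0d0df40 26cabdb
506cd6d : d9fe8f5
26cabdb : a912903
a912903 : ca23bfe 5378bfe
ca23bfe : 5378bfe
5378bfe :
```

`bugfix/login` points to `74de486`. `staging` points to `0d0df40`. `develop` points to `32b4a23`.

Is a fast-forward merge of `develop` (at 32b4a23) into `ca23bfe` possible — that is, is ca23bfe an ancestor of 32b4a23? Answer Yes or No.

Yes

A fast-forward from ca23bfe to 32b4a23 is possible iff ca23bfe is an ancestor of 32b4a23.
Ancestors of 32b4a23: {32b4a23, 506cd6d, 5378bfe, a8c1c1c, a912903, ca23bfe, d9fe8f5}.
ca23bfe is among them, so fast-forward is possible.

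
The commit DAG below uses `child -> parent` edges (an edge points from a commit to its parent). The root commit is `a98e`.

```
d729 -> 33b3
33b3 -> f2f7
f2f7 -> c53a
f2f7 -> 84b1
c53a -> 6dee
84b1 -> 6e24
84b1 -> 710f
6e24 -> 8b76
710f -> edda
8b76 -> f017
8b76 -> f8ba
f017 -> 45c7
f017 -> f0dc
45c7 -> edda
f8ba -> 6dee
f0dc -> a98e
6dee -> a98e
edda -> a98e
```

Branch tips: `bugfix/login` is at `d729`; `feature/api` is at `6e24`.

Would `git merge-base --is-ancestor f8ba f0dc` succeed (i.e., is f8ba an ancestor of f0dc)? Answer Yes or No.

Ancestors of f0dc: {a98e, f0dc}.
f8ba is not in that set, so it is not an ancestor of f0dc.

No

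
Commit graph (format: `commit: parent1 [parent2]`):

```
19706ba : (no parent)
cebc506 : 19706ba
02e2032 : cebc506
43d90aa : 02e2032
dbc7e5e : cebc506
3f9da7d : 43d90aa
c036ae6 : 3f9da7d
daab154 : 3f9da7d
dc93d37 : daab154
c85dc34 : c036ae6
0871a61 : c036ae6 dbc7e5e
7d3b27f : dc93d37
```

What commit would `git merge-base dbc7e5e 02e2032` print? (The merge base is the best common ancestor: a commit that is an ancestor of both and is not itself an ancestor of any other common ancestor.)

cebc506

Ancestors of dbc7e5e: {19706ba, cebc506, dbc7e5e}.
Ancestors of 02e2032: {02e2032, 19706ba, cebc506}.
Common ancestors: {19706ba, cebc506}.
Among these, cebc506 is not an ancestor of any other common ancestor — it is the merge base.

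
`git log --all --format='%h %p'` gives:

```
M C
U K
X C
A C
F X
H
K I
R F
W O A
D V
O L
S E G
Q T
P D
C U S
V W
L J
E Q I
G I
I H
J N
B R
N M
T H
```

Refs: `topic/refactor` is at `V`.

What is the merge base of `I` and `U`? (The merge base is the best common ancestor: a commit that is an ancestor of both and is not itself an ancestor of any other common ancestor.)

I

Ancestors of I: {H, I}.
Ancestors of U: {H, I, K, U}.
Common ancestors: {H, I}.
Among these, I is not an ancestor of any other common ancestor — it is the merge base.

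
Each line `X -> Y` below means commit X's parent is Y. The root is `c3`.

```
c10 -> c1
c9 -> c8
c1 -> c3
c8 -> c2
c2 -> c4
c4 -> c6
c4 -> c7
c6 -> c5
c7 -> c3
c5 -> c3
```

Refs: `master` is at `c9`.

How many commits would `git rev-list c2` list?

Walking parent pointers from c2: reachable set = {c2, c3, c4, c5, c6, c7}.
That is 6 commits.

6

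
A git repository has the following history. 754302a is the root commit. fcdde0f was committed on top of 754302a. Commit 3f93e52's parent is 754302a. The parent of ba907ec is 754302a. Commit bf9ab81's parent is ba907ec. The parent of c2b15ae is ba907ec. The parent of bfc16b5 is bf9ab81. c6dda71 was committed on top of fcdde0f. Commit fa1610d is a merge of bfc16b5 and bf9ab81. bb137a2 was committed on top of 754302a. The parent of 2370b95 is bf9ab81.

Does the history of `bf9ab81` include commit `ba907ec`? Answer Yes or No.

Ancestors of bf9ab81 (commits reachable by following parents): {754302a, ba907ec, bf9ab81}.
ba907ec is in that set, so it is an ancestor of bf9ab81.

Yes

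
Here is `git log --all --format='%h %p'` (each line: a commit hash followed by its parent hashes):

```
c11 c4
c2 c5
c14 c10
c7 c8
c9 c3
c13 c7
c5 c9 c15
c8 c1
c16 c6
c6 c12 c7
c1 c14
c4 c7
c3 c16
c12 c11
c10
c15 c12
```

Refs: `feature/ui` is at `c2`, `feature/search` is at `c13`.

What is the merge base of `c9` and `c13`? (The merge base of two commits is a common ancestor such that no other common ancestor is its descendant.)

c7

Ancestors of c9: {c1, c10, c11, c12, c14, c16, c3, c4, c6, c7, c8, c9}.
Ancestors of c13: {c1, c10, c13, c14, c7, c8}.
Common ancestors: {c1, c10, c14, c7, c8}.
Among these, c7 is not an ancestor of any other common ancestor — it is the merge base.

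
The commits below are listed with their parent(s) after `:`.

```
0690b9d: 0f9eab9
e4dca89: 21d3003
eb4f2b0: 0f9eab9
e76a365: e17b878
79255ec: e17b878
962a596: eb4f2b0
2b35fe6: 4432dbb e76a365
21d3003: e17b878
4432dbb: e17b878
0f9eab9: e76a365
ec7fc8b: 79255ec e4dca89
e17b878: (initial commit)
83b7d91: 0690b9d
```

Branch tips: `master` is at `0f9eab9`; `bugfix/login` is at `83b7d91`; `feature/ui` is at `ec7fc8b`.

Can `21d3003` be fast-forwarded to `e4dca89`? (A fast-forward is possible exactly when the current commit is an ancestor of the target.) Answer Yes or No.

Yes

A fast-forward from 21d3003 to e4dca89 is possible iff 21d3003 is an ancestor of e4dca89.
Ancestors of e4dca89: {21d3003, e17b878, e4dca89}.
21d3003 is among them, so fast-forward is possible.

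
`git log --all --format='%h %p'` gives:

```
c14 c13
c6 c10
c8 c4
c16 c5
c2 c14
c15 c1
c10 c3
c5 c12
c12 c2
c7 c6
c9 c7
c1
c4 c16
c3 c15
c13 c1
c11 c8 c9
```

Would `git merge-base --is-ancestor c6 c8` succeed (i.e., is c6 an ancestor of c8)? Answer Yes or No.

Ancestors of c8: {c1, c12, c13, c14, c16, c2, c4, c5, c8}.
c6 is not in that set, so it is not an ancestor of c8.

No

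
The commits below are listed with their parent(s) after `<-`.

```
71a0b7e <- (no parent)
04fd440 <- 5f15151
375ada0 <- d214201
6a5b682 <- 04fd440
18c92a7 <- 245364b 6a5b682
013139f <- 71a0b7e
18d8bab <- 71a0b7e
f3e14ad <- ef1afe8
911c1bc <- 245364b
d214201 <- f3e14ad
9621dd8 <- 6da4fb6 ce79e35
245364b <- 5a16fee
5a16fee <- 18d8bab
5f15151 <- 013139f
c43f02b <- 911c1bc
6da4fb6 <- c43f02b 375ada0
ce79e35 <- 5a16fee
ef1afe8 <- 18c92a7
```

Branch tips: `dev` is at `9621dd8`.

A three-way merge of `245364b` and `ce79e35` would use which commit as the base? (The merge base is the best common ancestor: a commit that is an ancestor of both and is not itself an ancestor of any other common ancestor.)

5a16fee

Ancestors of 245364b: {18d8bab, 245364b, 5a16fee, 71a0b7e}.
Ancestors of ce79e35: {18d8bab, 5a16fee, 71a0b7e, ce79e35}.
Common ancestors: {18d8bab, 5a16fee, 71a0b7e}.
Among these, 5a16fee is not an ancestor of any other common ancestor — it is the merge base.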